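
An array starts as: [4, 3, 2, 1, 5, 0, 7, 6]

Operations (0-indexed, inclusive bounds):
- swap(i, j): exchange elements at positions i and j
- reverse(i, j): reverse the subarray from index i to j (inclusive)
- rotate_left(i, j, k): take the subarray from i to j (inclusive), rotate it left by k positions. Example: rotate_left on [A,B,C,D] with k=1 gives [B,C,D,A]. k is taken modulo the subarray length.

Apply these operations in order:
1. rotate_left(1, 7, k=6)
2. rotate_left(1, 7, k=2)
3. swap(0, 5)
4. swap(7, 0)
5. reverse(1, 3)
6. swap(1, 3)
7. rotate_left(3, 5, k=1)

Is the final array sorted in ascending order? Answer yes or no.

Answer: no

Derivation:
After 1 (rotate_left(1, 7, k=6)): [4, 6, 3, 2, 1, 5, 0, 7]
After 2 (rotate_left(1, 7, k=2)): [4, 2, 1, 5, 0, 7, 6, 3]
After 3 (swap(0, 5)): [7, 2, 1, 5, 0, 4, 6, 3]
After 4 (swap(7, 0)): [3, 2, 1, 5, 0, 4, 6, 7]
After 5 (reverse(1, 3)): [3, 5, 1, 2, 0, 4, 6, 7]
After 6 (swap(1, 3)): [3, 2, 1, 5, 0, 4, 6, 7]
After 7 (rotate_left(3, 5, k=1)): [3, 2, 1, 0, 4, 5, 6, 7]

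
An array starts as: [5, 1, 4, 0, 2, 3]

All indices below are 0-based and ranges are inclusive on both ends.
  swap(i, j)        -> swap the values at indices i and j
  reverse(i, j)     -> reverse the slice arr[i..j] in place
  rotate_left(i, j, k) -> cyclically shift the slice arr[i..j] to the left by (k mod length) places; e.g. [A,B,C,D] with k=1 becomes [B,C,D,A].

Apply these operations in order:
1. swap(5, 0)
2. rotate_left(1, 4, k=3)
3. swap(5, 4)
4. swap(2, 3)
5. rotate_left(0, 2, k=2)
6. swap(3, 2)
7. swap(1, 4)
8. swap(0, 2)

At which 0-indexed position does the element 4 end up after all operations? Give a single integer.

Answer: 2

Derivation:
After 1 (swap(5, 0)): [3, 1, 4, 0, 2, 5]
After 2 (rotate_left(1, 4, k=3)): [3, 2, 1, 4, 0, 5]
After 3 (swap(5, 4)): [3, 2, 1, 4, 5, 0]
After 4 (swap(2, 3)): [3, 2, 4, 1, 5, 0]
After 5 (rotate_left(0, 2, k=2)): [4, 3, 2, 1, 5, 0]
After 6 (swap(3, 2)): [4, 3, 1, 2, 5, 0]
After 7 (swap(1, 4)): [4, 5, 1, 2, 3, 0]
After 8 (swap(0, 2)): [1, 5, 4, 2, 3, 0]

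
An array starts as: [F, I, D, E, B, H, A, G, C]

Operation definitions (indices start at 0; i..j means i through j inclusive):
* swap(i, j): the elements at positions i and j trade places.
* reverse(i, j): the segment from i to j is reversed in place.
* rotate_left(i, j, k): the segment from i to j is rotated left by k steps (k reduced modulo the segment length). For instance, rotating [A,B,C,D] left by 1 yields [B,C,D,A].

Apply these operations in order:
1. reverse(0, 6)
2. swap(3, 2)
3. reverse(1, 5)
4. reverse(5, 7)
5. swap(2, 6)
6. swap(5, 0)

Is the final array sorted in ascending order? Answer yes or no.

After 1 (reverse(0, 6)): [A, H, B, E, D, I, F, G, C]
After 2 (swap(3, 2)): [A, H, E, B, D, I, F, G, C]
After 3 (reverse(1, 5)): [A, I, D, B, E, H, F, G, C]
After 4 (reverse(5, 7)): [A, I, D, B, E, G, F, H, C]
After 5 (swap(2, 6)): [A, I, F, B, E, G, D, H, C]
After 6 (swap(5, 0)): [G, I, F, B, E, A, D, H, C]

Answer: no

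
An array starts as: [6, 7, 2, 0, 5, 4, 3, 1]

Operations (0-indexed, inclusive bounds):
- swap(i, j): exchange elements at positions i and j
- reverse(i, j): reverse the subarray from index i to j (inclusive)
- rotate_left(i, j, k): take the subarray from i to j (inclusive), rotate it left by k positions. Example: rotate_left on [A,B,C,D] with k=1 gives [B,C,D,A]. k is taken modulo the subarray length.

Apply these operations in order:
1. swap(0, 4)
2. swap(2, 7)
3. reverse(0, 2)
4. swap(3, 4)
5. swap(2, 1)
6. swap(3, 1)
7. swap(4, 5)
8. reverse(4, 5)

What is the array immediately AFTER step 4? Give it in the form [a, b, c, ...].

Answer: [1, 7, 5, 6, 0, 4, 3, 2]

Derivation:
After 1 (swap(0, 4)): [5, 7, 2, 0, 6, 4, 3, 1]
After 2 (swap(2, 7)): [5, 7, 1, 0, 6, 4, 3, 2]
After 3 (reverse(0, 2)): [1, 7, 5, 0, 6, 4, 3, 2]
After 4 (swap(3, 4)): [1, 7, 5, 6, 0, 4, 3, 2]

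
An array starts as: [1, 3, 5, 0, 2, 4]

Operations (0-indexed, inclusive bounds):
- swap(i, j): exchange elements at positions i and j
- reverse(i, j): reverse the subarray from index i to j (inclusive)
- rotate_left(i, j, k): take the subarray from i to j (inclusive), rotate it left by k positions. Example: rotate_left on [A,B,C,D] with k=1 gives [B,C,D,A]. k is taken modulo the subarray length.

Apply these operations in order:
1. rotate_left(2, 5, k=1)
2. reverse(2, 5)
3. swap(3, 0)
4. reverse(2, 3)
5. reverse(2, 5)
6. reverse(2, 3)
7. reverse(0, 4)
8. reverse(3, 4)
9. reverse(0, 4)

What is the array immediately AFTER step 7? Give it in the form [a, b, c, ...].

Answer: [5, 0, 2, 3, 4, 1]

Derivation:
After 1 (rotate_left(2, 5, k=1)): [1, 3, 0, 2, 4, 5]
After 2 (reverse(2, 5)): [1, 3, 5, 4, 2, 0]
After 3 (swap(3, 0)): [4, 3, 5, 1, 2, 0]
After 4 (reverse(2, 3)): [4, 3, 1, 5, 2, 0]
After 5 (reverse(2, 5)): [4, 3, 0, 2, 5, 1]
After 6 (reverse(2, 3)): [4, 3, 2, 0, 5, 1]
After 7 (reverse(0, 4)): [5, 0, 2, 3, 4, 1]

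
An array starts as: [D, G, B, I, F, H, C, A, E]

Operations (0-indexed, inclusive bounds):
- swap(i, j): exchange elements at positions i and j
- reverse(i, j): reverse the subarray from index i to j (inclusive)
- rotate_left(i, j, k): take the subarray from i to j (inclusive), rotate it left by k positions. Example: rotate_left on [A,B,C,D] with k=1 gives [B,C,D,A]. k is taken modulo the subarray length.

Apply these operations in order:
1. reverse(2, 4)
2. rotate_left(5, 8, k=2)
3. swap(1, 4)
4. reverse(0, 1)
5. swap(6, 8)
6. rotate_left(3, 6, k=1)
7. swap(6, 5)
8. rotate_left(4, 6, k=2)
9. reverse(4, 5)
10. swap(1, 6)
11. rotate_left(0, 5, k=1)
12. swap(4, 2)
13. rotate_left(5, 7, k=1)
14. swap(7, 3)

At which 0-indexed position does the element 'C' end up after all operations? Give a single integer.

After 1 (reverse(2, 4)): [D, G, F, I, B, H, C, A, E]
After 2 (rotate_left(5, 8, k=2)): [D, G, F, I, B, A, E, H, C]
After 3 (swap(1, 4)): [D, B, F, I, G, A, E, H, C]
After 4 (reverse(0, 1)): [B, D, F, I, G, A, E, H, C]
After 5 (swap(6, 8)): [B, D, F, I, G, A, C, H, E]
After 6 (rotate_left(3, 6, k=1)): [B, D, F, G, A, C, I, H, E]
After 7 (swap(6, 5)): [B, D, F, G, A, I, C, H, E]
After 8 (rotate_left(4, 6, k=2)): [B, D, F, G, C, A, I, H, E]
After 9 (reverse(4, 5)): [B, D, F, G, A, C, I, H, E]
After 10 (swap(1, 6)): [B, I, F, G, A, C, D, H, E]
After 11 (rotate_left(0, 5, k=1)): [I, F, G, A, C, B, D, H, E]
After 12 (swap(4, 2)): [I, F, C, A, G, B, D, H, E]
After 13 (rotate_left(5, 7, k=1)): [I, F, C, A, G, D, H, B, E]
After 14 (swap(7, 3)): [I, F, C, B, G, D, H, A, E]

Answer: 2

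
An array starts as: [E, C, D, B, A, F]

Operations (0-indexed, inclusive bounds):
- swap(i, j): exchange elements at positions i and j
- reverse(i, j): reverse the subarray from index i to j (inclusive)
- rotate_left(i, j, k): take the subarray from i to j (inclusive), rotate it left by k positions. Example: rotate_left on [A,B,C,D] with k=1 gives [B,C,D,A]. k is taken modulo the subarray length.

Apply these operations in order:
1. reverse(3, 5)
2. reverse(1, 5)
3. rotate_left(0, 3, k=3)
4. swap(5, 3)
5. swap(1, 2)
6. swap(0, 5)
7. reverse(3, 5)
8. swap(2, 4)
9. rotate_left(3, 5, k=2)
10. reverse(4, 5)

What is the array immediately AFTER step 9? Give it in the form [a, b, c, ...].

Answer: [A, B, D, C, F, E]

Derivation:
After 1 (reverse(3, 5)): [E, C, D, F, A, B]
After 2 (reverse(1, 5)): [E, B, A, F, D, C]
After 3 (rotate_left(0, 3, k=3)): [F, E, B, A, D, C]
After 4 (swap(5, 3)): [F, E, B, C, D, A]
After 5 (swap(1, 2)): [F, B, E, C, D, A]
After 6 (swap(0, 5)): [A, B, E, C, D, F]
After 7 (reverse(3, 5)): [A, B, E, F, D, C]
After 8 (swap(2, 4)): [A, B, D, F, E, C]
After 9 (rotate_left(3, 5, k=2)): [A, B, D, C, F, E]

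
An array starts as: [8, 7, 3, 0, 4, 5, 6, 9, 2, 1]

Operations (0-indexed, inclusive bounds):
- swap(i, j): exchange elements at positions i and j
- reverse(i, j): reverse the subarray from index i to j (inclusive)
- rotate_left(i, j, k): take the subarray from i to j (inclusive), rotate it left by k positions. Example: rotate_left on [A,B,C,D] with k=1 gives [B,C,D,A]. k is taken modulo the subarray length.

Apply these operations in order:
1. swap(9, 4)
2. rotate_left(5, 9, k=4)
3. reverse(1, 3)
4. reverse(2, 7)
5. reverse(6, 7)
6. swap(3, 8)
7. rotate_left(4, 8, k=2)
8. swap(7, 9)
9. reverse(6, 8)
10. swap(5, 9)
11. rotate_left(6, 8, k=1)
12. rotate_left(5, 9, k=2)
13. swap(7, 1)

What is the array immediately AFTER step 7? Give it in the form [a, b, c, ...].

Answer: [8, 0, 6, 9, 3, 7, 5, 4, 1, 2]

Derivation:
After 1 (swap(9, 4)): [8, 7, 3, 0, 1, 5, 6, 9, 2, 4]
After 2 (rotate_left(5, 9, k=4)): [8, 7, 3, 0, 1, 4, 5, 6, 9, 2]
After 3 (reverse(1, 3)): [8, 0, 3, 7, 1, 4, 5, 6, 9, 2]
After 4 (reverse(2, 7)): [8, 0, 6, 5, 4, 1, 7, 3, 9, 2]
After 5 (reverse(6, 7)): [8, 0, 6, 5, 4, 1, 3, 7, 9, 2]
After 6 (swap(3, 8)): [8, 0, 6, 9, 4, 1, 3, 7, 5, 2]
After 7 (rotate_left(4, 8, k=2)): [8, 0, 6, 9, 3, 7, 5, 4, 1, 2]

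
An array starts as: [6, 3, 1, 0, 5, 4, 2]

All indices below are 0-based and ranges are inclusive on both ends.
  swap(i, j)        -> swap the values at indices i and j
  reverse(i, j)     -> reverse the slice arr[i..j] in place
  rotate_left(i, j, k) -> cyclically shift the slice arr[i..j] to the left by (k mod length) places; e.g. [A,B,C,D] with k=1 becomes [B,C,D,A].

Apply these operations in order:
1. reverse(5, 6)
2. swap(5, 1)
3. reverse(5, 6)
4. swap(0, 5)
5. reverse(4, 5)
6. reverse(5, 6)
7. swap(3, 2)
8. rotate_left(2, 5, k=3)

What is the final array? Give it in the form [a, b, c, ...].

Answer: [4, 2, 3, 0, 1, 6, 5]

Derivation:
After 1 (reverse(5, 6)): [6, 3, 1, 0, 5, 2, 4]
After 2 (swap(5, 1)): [6, 2, 1, 0, 5, 3, 4]
After 3 (reverse(5, 6)): [6, 2, 1, 0, 5, 4, 3]
After 4 (swap(0, 5)): [4, 2, 1, 0, 5, 6, 3]
After 5 (reverse(4, 5)): [4, 2, 1, 0, 6, 5, 3]
After 6 (reverse(5, 6)): [4, 2, 1, 0, 6, 3, 5]
After 7 (swap(3, 2)): [4, 2, 0, 1, 6, 3, 5]
After 8 (rotate_left(2, 5, k=3)): [4, 2, 3, 0, 1, 6, 5]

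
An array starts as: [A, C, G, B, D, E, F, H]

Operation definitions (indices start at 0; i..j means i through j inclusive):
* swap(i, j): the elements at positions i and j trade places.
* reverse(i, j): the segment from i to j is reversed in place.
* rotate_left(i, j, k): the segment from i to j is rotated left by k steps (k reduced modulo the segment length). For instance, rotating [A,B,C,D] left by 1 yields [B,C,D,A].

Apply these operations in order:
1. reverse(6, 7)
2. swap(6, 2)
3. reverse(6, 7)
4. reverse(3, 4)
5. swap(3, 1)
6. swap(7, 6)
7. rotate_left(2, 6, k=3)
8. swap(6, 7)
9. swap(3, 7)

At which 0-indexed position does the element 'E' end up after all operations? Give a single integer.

After 1 (reverse(6, 7)): [A, C, G, B, D, E, H, F]
After 2 (swap(6, 2)): [A, C, H, B, D, E, G, F]
After 3 (reverse(6, 7)): [A, C, H, B, D, E, F, G]
After 4 (reverse(3, 4)): [A, C, H, D, B, E, F, G]
After 5 (swap(3, 1)): [A, D, H, C, B, E, F, G]
After 6 (swap(7, 6)): [A, D, H, C, B, E, G, F]
After 7 (rotate_left(2, 6, k=3)): [A, D, E, G, H, C, B, F]
After 8 (swap(6, 7)): [A, D, E, G, H, C, F, B]
After 9 (swap(3, 7)): [A, D, E, B, H, C, F, G]

Answer: 2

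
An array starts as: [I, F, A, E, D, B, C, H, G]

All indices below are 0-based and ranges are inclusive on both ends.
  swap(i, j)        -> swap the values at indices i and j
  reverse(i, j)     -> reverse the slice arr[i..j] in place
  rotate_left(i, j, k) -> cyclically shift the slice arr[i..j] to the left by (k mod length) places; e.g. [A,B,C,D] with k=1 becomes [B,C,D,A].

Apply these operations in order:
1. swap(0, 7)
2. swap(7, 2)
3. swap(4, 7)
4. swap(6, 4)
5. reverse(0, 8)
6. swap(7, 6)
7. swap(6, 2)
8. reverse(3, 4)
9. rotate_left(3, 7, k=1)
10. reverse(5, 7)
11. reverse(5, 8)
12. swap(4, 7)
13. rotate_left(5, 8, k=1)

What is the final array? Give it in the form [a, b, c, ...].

Answer: [G, D, F, B, I, A, E, C, H]

Derivation:
After 1 (swap(0, 7)): [H, F, A, E, D, B, C, I, G]
After 2 (swap(7, 2)): [H, F, I, E, D, B, C, A, G]
After 3 (swap(4, 7)): [H, F, I, E, A, B, C, D, G]
After 4 (swap(6, 4)): [H, F, I, E, C, B, A, D, G]
After 5 (reverse(0, 8)): [G, D, A, B, C, E, I, F, H]
After 6 (swap(7, 6)): [G, D, A, B, C, E, F, I, H]
After 7 (swap(6, 2)): [G, D, F, B, C, E, A, I, H]
After 8 (reverse(3, 4)): [G, D, F, C, B, E, A, I, H]
After 9 (rotate_left(3, 7, k=1)): [G, D, F, B, E, A, I, C, H]
After 10 (reverse(5, 7)): [G, D, F, B, E, C, I, A, H]
After 11 (reverse(5, 8)): [G, D, F, B, E, H, A, I, C]
After 12 (swap(4, 7)): [G, D, F, B, I, H, A, E, C]
After 13 (rotate_left(5, 8, k=1)): [G, D, F, B, I, A, E, C, H]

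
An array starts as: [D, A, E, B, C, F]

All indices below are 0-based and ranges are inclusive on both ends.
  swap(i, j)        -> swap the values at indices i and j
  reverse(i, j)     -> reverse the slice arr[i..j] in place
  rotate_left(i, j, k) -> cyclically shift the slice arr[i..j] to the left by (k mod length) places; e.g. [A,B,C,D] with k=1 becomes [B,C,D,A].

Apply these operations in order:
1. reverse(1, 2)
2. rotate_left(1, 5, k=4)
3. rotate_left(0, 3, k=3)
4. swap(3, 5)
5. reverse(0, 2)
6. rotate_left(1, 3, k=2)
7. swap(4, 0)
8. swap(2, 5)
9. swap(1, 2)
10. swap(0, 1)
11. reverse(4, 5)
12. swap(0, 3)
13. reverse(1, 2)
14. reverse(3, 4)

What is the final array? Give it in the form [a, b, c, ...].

After 1 (reverse(1, 2)): [D, E, A, B, C, F]
After 2 (rotate_left(1, 5, k=4)): [D, F, E, A, B, C]
After 3 (rotate_left(0, 3, k=3)): [A, D, F, E, B, C]
After 4 (swap(3, 5)): [A, D, F, C, B, E]
After 5 (reverse(0, 2)): [F, D, A, C, B, E]
After 6 (rotate_left(1, 3, k=2)): [F, C, D, A, B, E]
After 7 (swap(4, 0)): [B, C, D, A, F, E]
After 8 (swap(2, 5)): [B, C, E, A, F, D]
After 9 (swap(1, 2)): [B, E, C, A, F, D]
After 10 (swap(0, 1)): [E, B, C, A, F, D]
After 11 (reverse(4, 5)): [E, B, C, A, D, F]
After 12 (swap(0, 3)): [A, B, C, E, D, F]
After 13 (reverse(1, 2)): [A, C, B, E, D, F]
After 14 (reverse(3, 4)): [A, C, B, D, E, F]

Answer: [A, C, B, D, E, F]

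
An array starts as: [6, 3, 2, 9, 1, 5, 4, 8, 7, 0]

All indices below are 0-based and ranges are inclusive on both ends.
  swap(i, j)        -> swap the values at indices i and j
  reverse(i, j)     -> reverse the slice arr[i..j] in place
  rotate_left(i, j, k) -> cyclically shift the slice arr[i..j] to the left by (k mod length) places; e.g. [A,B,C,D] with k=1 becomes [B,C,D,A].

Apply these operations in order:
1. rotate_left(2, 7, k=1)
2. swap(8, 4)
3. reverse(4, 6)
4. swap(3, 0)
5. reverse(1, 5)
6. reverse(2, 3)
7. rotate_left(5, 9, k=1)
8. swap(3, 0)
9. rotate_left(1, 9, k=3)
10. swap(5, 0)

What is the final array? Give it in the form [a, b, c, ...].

Answer: [0, 9, 7, 2, 5, 8, 3, 4, 6, 1]

Derivation:
After 1 (rotate_left(2, 7, k=1)): [6, 3, 9, 1, 5, 4, 8, 2, 7, 0]
After 2 (swap(8, 4)): [6, 3, 9, 1, 7, 4, 8, 2, 5, 0]
After 3 (reverse(4, 6)): [6, 3, 9, 1, 8, 4, 7, 2, 5, 0]
After 4 (swap(3, 0)): [1, 3, 9, 6, 8, 4, 7, 2, 5, 0]
After 5 (reverse(1, 5)): [1, 4, 8, 6, 9, 3, 7, 2, 5, 0]
After 6 (reverse(2, 3)): [1, 4, 6, 8, 9, 3, 7, 2, 5, 0]
After 7 (rotate_left(5, 9, k=1)): [1, 4, 6, 8, 9, 7, 2, 5, 0, 3]
After 8 (swap(3, 0)): [8, 4, 6, 1, 9, 7, 2, 5, 0, 3]
After 9 (rotate_left(1, 9, k=3)): [8, 9, 7, 2, 5, 0, 3, 4, 6, 1]
After 10 (swap(5, 0)): [0, 9, 7, 2, 5, 8, 3, 4, 6, 1]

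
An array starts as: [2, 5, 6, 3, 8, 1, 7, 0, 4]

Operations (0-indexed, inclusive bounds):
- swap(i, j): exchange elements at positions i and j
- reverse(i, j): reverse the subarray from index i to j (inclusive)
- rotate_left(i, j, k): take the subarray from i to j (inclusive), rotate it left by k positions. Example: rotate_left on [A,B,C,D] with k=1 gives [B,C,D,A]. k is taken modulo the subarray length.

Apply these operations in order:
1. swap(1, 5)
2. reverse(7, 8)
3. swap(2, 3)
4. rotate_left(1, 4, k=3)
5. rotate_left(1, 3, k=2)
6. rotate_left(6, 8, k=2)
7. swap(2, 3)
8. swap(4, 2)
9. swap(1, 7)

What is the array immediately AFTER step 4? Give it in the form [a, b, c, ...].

After 1 (swap(1, 5)): [2, 1, 6, 3, 8, 5, 7, 0, 4]
After 2 (reverse(7, 8)): [2, 1, 6, 3, 8, 5, 7, 4, 0]
After 3 (swap(2, 3)): [2, 1, 3, 6, 8, 5, 7, 4, 0]
After 4 (rotate_left(1, 4, k=3)): [2, 8, 1, 3, 6, 5, 7, 4, 0]

Answer: [2, 8, 1, 3, 6, 5, 7, 4, 0]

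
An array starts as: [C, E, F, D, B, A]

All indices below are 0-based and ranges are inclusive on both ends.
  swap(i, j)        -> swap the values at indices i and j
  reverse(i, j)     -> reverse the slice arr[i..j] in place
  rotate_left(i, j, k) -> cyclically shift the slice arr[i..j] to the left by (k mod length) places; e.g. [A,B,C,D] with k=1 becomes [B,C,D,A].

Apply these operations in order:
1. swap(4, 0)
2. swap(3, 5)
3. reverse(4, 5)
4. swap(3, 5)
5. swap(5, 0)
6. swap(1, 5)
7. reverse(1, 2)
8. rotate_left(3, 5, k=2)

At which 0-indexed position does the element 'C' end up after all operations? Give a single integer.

Answer: 4

Derivation:
After 1 (swap(4, 0)): [B, E, F, D, C, A]
After 2 (swap(3, 5)): [B, E, F, A, C, D]
After 3 (reverse(4, 5)): [B, E, F, A, D, C]
After 4 (swap(3, 5)): [B, E, F, C, D, A]
After 5 (swap(5, 0)): [A, E, F, C, D, B]
After 6 (swap(1, 5)): [A, B, F, C, D, E]
After 7 (reverse(1, 2)): [A, F, B, C, D, E]
After 8 (rotate_left(3, 5, k=2)): [A, F, B, E, C, D]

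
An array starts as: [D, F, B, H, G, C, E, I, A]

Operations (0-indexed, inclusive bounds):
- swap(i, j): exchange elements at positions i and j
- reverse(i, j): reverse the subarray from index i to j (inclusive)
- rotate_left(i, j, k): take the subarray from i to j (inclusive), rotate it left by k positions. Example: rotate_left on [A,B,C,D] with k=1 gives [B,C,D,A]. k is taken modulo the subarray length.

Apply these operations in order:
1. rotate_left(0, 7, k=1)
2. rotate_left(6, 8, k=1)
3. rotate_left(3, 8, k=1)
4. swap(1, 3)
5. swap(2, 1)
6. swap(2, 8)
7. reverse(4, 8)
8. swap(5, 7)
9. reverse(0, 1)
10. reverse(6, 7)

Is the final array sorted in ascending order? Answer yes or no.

After 1 (rotate_left(0, 7, k=1)): [F, B, H, G, C, E, I, D, A]
After 2 (rotate_left(6, 8, k=1)): [F, B, H, G, C, E, D, A, I]
After 3 (rotate_left(3, 8, k=1)): [F, B, H, C, E, D, A, I, G]
After 4 (swap(1, 3)): [F, C, H, B, E, D, A, I, G]
After 5 (swap(2, 1)): [F, H, C, B, E, D, A, I, G]
After 6 (swap(2, 8)): [F, H, G, B, E, D, A, I, C]
After 7 (reverse(4, 8)): [F, H, G, B, C, I, A, D, E]
After 8 (swap(5, 7)): [F, H, G, B, C, D, A, I, E]
After 9 (reverse(0, 1)): [H, F, G, B, C, D, A, I, E]
After 10 (reverse(6, 7)): [H, F, G, B, C, D, I, A, E]

Answer: no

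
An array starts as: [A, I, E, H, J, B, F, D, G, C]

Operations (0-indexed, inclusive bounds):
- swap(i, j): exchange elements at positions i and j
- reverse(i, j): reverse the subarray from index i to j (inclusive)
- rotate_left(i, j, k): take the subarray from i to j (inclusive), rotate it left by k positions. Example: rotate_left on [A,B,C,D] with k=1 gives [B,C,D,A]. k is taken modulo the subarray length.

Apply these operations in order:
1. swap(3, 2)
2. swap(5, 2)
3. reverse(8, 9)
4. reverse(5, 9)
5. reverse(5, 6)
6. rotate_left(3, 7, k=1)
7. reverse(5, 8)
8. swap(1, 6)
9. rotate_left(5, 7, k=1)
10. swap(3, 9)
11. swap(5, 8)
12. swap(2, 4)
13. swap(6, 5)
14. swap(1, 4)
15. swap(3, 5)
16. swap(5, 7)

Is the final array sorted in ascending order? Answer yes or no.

After 1 (swap(3, 2)): [A, I, H, E, J, B, F, D, G, C]
After 2 (swap(5, 2)): [A, I, B, E, J, H, F, D, G, C]
After 3 (reverse(8, 9)): [A, I, B, E, J, H, F, D, C, G]
After 4 (reverse(5, 9)): [A, I, B, E, J, G, C, D, F, H]
After 5 (reverse(5, 6)): [A, I, B, E, J, C, G, D, F, H]
After 6 (rotate_left(3, 7, k=1)): [A, I, B, J, C, G, D, E, F, H]
After 7 (reverse(5, 8)): [A, I, B, J, C, F, E, D, G, H]
After 8 (swap(1, 6)): [A, E, B, J, C, F, I, D, G, H]
After 9 (rotate_left(5, 7, k=1)): [A, E, B, J, C, I, D, F, G, H]
After 10 (swap(3, 9)): [A, E, B, H, C, I, D, F, G, J]
After 11 (swap(5, 8)): [A, E, B, H, C, G, D, F, I, J]
After 12 (swap(2, 4)): [A, E, C, H, B, G, D, F, I, J]
After 13 (swap(6, 5)): [A, E, C, H, B, D, G, F, I, J]
After 14 (swap(1, 4)): [A, B, C, H, E, D, G, F, I, J]
After 15 (swap(3, 5)): [A, B, C, D, E, H, G, F, I, J]
After 16 (swap(5, 7)): [A, B, C, D, E, F, G, H, I, J]

Answer: yes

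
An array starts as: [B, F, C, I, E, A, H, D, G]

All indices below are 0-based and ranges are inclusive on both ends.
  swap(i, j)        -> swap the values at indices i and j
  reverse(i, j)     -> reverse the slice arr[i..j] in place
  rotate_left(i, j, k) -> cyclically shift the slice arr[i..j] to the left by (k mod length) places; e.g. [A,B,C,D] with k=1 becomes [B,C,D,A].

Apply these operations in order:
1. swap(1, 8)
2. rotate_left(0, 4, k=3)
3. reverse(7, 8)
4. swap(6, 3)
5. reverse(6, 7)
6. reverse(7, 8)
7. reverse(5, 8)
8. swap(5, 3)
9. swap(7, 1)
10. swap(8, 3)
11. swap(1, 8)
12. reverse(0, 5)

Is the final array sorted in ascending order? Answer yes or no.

Answer: no

Derivation:
After 1 (swap(1, 8)): [B, G, C, I, E, A, H, D, F]
After 2 (rotate_left(0, 4, k=3)): [I, E, B, G, C, A, H, D, F]
After 3 (reverse(7, 8)): [I, E, B, G, C, A, H, F, D]
After 4 (swap(6, 3)): [I, E, B, H, C, A, G, F, D]
After 5 (reverse(6, 7)): [I, E, B, H, C, A, F, G, D]
After 6 (reverse(7, 8)): [I, E, B, H, C, A, F, D, G]
After 7 (reverse(5, 8)): [I, E, B, H, C, G, D, F, A]
After 8 (swap(5, 3)): [I, E, B, G, C, H, D, F, A]
After 9 (swap(7, 1)): [I, F, B, G, C, H, D, E, A]
After 10 (swap(8, 3)): [I, F, B, A, C, H, D, E, G]
After 11 (swap(1, 8)): [I, G, B, A, C, H, D, E, F]
After 12 (reverse(0, 5)): [H, C, A, B, G, I, D, E, F]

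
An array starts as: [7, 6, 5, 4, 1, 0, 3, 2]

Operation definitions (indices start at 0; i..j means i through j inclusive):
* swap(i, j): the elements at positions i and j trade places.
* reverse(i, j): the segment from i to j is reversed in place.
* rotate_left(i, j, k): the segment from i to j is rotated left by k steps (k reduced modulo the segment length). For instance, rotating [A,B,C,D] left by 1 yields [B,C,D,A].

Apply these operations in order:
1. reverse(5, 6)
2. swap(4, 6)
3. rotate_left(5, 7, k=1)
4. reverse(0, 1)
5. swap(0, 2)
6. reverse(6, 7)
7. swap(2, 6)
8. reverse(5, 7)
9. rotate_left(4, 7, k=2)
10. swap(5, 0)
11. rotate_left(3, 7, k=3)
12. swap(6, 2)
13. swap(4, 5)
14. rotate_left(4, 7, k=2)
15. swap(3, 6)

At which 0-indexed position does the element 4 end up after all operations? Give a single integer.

Answer: 3

Derivation:
After 1 (reverse(5, 6)): [7, 6, 5, 4, 1, 3, 0, 2]
After 2 (swap(4, 6)): [7, 6, 5, 4, 0, 3, 1, 2]
After 3 (rotate_left(5, 7, k=1)): [7, 6, 5, 4, 0, 1, 2, 3]
After 4 (reverse(0, 1)): [6, 7, 5, 4, 0, 1, 2, 3]
After 5 (swap(0, 2)): [5, 7, 6, 4, 0, 1, 2, 3]
After 6 (reverse(6, 7)): [5, 7, 6, 4, 0, 1, 3, 2]
After 7 (swap(2, 6)): [5, 7, 3, 4, 0, 1, 6, 2]
After 8 (reverse(5, 7)): [5, 7, 3, 4, 0, 2, 6, 1]
After 9 (rotate_left(4, 7, k=2)): [5, 7, 3, 4, 6, 1, 0, 2]
After 10 (swap(5, 0)): [1, 7, 3, 4, 6, 5, 0, 2]
After 11 (rotate_left(3, 7, k=3)): [1, 7, 3, 0, 2, 4, 6, 5]
After 12 (swap(6, 2)): [1, 7, 6, 0, 2, 4, 3, 5]
After 13 (swap(4, 5)): [1, 7, 6, 0, 4, 2, 3, 5]
After 14 (rotate_left(4, 7, k=2)): [1, 7, 6, 0, 3, 5, 4, 2]
After 15 (swap(3, 6)): [1, 7, 6, 4, 3, 5, 0, 2]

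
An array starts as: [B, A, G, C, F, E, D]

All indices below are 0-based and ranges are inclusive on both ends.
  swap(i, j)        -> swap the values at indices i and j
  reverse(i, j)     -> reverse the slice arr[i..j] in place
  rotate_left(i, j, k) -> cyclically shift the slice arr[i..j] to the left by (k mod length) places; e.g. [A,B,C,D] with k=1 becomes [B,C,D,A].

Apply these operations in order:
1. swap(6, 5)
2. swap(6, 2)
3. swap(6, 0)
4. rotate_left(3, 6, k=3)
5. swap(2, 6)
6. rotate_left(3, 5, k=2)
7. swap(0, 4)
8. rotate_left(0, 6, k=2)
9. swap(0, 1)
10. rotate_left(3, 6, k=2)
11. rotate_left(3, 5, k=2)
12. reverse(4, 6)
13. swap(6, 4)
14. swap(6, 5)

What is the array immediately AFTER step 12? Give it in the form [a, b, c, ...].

After 1 (swap(6, 5)): [B, A, G, C, F, D, E]
After 2 (swap(6, 2)): [B, A, E, C, F, D, G]
After 3 (swap(6, 0)): [G, A, E, C, F, D, B]
After 4 (rotate_left(3, 6, k=3)): [G, A, E, B, C, F, D]
After 5 (swap(2, 6)): [G, A, D, B, C, F, E]
After 6 (rotate_left(3, 5, k=2)): [G, A, D, F, B, C, E]
After 7 (swap(0, 4)): [B, A, D, F, G, C, E]
After 8 (rotate_left(0, 6, k=2)): [D, F, G, C, E, B, A]
After 9 (swap(0, 1)): [F, D, G, C, E, B, A]
After 10 (rotate_left(3, 6, k=2)): [F, D, G, B, A, C, E]
After 11 (rotate_left(3, 5, k=2)): [F, D, G, C, B, A, E]
After 12 (reverse(4, 6)): [F, D, G, C, E, A, B]

Answer: [F, D, G, C, E, A, B]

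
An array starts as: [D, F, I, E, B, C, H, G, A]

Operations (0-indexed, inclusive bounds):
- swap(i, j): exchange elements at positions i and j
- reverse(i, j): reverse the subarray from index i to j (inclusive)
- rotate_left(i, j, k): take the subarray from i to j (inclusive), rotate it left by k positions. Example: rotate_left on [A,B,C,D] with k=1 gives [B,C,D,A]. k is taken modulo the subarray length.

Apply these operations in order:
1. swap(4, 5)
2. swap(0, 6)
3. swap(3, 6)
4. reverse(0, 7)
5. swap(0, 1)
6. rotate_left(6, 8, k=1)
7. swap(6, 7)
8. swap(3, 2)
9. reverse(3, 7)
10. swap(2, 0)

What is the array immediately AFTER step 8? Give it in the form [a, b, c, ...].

After 1 (swap(4, 5)): [D, F, I, E, C, B, H, G, A]
After 2 (swap(0, 6)): [H, F, I, E, C, B, D, G, A]
After 3 (swap(3, 6)): [H, F, I, D, C, B, E, G, A]
After 4 (reverse(0, 7)): [G, E, B, C, D, I, F, H, A]
After 5 (swap(0, 1)): [E, G, B, C, D, I, F, H, A]
After 6 (rotate_left(6, 8, k=1)): [E, G, B, C, D, I, H, A, F]
After 7 (swap(6, 7)): [E, G, B, C, D, I, A, H, F]
After 8 (swap(3, 2)): [E, G, C, B, D, I, A, H, F]

Answer: [E, G, C, B, D, I, A, H, F]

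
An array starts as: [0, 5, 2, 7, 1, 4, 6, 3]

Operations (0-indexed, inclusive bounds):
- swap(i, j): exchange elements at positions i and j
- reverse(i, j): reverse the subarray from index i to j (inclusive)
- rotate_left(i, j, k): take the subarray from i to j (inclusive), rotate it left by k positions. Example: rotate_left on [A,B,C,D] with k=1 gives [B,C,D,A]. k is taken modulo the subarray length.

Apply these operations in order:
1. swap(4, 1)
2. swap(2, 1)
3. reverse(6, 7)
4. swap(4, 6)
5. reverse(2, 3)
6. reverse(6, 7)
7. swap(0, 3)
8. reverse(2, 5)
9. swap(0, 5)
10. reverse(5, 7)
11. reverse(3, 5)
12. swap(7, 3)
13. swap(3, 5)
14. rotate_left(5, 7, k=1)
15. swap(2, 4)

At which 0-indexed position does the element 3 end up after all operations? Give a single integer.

Answer: 3

Derivation:
After 1 (swap(4, 1)): [0, 1, 2, 7, 5, 4, 6, 3]
After 2 (swap(2, 1)): [0, 2, 1, 7, 5, 4, 6, 3]
After 3 (reverse(6, 7)): [0, 2, 1, 7, 5, 4, 3, 6]
After 4 (swap(4, 6)): [0, 2, 1, 7, 3, 4, 5, 6]
After 5 (reverse(2, 3)): [0, 2, 7, 1, 3, 4, 5, 6]
After 6 (reverse(6, 7)): [0, 2, 7, 1, 3, 4, 6, 5]
After 7 (swap(0, 3)): [1, 2, 7, 0, 3, 4, 6, 5]
After 8 (reverse(2, 5)): [1, 2, 4, 3, 0, 7, 6, 5]
After 9 (swap(0, 5)): [7, 2, 4, 3, 0, 1, 6, 5]
After 10 (reverse(5, 7)): [7, 2, 4, 3, 0, 5, 6, 1]
After 11 (reverse(3, 5)): [7, 2, 4, 5, 0, 3, 6, 1]
After 12 (swap(7, 3)): [7, 2, 4, 1, 0, 3, 6, 5]
After 13 (swap(3, 5)): [7, 2, 4, 3, 0, 1, 6, 5]
After 14 (rotate_left(5, 7, k=1)): [7, 2, 4, 3, 0, 6, 5, 1]
After 15 (swap(2, 4)): [7, 2, 0, 3, 4, 6, 5, 1]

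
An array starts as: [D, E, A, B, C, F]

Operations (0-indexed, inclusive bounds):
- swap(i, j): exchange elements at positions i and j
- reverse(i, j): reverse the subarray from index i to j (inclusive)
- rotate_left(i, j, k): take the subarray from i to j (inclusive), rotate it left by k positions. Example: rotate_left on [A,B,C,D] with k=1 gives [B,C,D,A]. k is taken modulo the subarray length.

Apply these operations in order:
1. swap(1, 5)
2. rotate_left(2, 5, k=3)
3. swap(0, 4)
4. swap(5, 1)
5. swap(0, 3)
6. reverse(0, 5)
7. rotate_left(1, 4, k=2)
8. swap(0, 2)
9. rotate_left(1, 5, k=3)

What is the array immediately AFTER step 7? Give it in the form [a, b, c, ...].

After 1 (swap(1, 5)): [D, F, A, B, C, E]
After 2 (rotate_left(2, 5, k=3)): [D, F, E, A, B, C]
After 3 (swap(0, 4)): [B, F, E, A, D, C]
After 4 (swap(5, 1)): [B, C, E, A, D, F]
After 5 (swap(0, 3)): [A, C, E, B, D, F]
After 6 (reverse(0, 5)): [F, D, B, E, C, A]
After 7 (rotate_left(1, 4, k=2)): [F, E, C, D, B, A]

Answer: [F, E, C, D, B, A]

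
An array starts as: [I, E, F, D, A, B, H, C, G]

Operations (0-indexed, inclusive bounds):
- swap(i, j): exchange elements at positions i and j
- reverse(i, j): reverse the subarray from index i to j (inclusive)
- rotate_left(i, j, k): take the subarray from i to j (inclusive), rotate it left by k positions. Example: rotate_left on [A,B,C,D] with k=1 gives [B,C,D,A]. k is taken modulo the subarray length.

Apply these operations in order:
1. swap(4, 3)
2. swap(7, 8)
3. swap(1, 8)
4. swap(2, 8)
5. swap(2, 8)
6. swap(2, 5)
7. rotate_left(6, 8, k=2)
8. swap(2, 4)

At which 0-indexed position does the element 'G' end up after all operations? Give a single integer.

Answer: 8

Derivation:
After 1 (swap(4, 3)): [I, E, F, A, D, B, H, C, G]
After 2 (swap(7, 8)): [I, E, F, A, D, B, H, G, C]
After 3 (swap(1, 8)): [I, C, F, A, D, B, H, G, E]
After 4 (swap(2, 8)): [I, C, E, A, D, B, H, G, F]
After 5 (swap(2, 8)): [I, C, F, A, D, B, H, G, E]
After 6 (swap(2, 5)): [I, C, B, A, D, F, H, G, E]
After 7 (rotate_left(6, 8, k=2)): [I, C, B, A, D, F, E, H, G]
After 8 (swap(2, 4)): [I, C, D, A, B, F, E, H, G]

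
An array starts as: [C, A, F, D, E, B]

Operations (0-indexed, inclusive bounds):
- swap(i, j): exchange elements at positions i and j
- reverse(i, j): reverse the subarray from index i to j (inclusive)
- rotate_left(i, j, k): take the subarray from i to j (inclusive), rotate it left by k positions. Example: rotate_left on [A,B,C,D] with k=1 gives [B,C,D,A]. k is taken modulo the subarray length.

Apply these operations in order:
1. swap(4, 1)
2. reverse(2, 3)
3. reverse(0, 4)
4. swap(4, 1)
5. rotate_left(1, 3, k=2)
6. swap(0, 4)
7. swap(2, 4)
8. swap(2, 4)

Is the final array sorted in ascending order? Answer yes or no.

After 1 (swap(4, 1)): [C, E, F, D, A, B]
After 2 (reverse(2, 3)): [C, E, D, F, A, B]
After 3 (reverse(0, 4)): [A, F, D, E, C, B]
After 4 (swap(4, 1)): [A, C, D, E, F, B]
After 5 (rotate_left(1, 3, k=2)): [A, E, C, D, F, B]
After 6 (swap(0, 4)): [F, E, C, D, A, B]
After 7 (swap(2, 4)): [F, E, A, D, C, B]
After 8 (swap(2, 4)): [F, E, C, D, A, B]

Answer: no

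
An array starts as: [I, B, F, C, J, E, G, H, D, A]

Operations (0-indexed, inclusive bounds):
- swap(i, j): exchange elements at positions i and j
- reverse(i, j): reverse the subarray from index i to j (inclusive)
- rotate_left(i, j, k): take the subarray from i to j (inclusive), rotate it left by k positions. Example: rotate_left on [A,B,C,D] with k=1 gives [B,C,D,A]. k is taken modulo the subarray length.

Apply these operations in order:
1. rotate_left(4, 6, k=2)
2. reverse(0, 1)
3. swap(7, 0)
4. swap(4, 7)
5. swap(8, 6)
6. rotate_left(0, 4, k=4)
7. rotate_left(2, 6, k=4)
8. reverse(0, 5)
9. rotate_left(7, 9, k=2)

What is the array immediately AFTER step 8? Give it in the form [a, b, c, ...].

After 1 (rotate_left(4, 6, k=2)): [I, B, F, C, G, J, E, H, D, A]
After 2 (reverse(0, 1)): [B, I, F, C, G, J, E, H, D, A]
After 3 (swap(7, 0)): [H, I, F, C, G, J, E, B, D, A]
After 4 (swap(4, 7)): [H, I, F, C, B, J, E, G, D, A]
After 5 (swap(8, 6)): [H, I, F, C, B, J, D, G, E, A]
After 6 (rotate_left(0, 4, k=4)): [B, H, I, F, C, J, D, G, E, A]
After 7 (rotate_left(2, 6, k=4)): [B, H, D, I, F, C, J, G, E, A]
After 8 (reverse(0, 5)): [C, F, I, D, H, B, J, G, E, A]

Answer: [C, F, I, D, H, B, J, G, E, A]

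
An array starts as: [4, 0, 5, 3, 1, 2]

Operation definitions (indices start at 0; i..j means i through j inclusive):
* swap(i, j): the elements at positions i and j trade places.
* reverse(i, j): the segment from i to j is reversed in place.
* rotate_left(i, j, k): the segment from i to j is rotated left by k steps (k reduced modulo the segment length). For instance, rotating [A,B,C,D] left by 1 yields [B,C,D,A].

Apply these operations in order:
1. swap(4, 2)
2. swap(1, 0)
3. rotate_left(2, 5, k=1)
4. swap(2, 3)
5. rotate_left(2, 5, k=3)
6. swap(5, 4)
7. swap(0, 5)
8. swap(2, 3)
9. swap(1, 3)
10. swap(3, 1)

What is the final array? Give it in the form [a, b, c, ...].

Answer: [3, 4, 5, 1, 2, 0]

Derivation:
After 1 (swap(4, 2)): [4, 0, 1, 3, 5, 2]
After 2 (swap(1, 0)): [0, 4, 1, 3, 5, 2]
After 3 (rotate_left(2, 5, k=1)): [0, 4, 3, 5, 2, 1]
After 4 (swap(2, 3)): [0, 4, 5, 3, 2, 1]
After 5 (rotate_left(2, 5, k=3)): [0, 4, 1, 5, 3, 2]
After 6 (swap(5, 4)): [0, 4, 1, 5, 2, 3]
After 7 (swap(0, 5)): [3, 4, 1, 5, 2, 0]
After 8 (swap(2, 3)): [3, 4, 5, 1, 2, 0]
After 9 (swap(1, 3)): [3, 1, 5, 4, 2, 0]
After 10 (swap(3, 1)): [3, 4, 5, 1, 2, 0]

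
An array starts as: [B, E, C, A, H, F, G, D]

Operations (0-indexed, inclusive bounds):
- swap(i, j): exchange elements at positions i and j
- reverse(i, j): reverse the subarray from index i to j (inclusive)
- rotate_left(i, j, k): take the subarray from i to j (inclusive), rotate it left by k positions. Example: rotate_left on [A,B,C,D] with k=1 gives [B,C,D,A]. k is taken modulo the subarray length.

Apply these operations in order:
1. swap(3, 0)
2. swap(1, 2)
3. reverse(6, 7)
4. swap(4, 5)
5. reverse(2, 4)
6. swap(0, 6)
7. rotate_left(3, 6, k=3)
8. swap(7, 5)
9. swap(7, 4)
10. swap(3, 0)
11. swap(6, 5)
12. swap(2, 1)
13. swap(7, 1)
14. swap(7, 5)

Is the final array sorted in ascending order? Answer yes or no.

After 1 (swap(3, 0)): [A, E, C, B, H, F, G, D]
After 2 (swap(1, 2)): [A, C, E, B, H, F, G, D]
After 3 (reverse(6, 7)): [A, C, E, B, H, F, D, G]
After 4 (swap(4, 5)): [A, C, E, B, F, H, D, G]
After 5 (reverse(2, 4)): [A, C, F, B, E, H, D, G]
After 6 (swap(0, 6)): [D, C, F, B, E, H, A, G]
After 7 (rotate_left(3, 6, k=3)): [D, C, F, A, B, E, H, G]
After 8 (swap(7, 5)): [D, C, F, A, B, G, H, E]
After 9 (swap(7, 4)): [D, C, F, A, E, G, H, B]
After 10 (swap(3, 0)): [A, C, F, D, E, G, H, B]
After 11 (swap(6, 5)): [A, C, F, D, E, H, G, B]
After 12 (swap(2, 1)): [A, F, C, D, E, H, G, B]
After 13 (swap(7, 1)): [A, B, C, D, E, H, G, F]
After 14 (swap(7, 5)): [A, B, C, D, E, F, G, H]

Answer: yes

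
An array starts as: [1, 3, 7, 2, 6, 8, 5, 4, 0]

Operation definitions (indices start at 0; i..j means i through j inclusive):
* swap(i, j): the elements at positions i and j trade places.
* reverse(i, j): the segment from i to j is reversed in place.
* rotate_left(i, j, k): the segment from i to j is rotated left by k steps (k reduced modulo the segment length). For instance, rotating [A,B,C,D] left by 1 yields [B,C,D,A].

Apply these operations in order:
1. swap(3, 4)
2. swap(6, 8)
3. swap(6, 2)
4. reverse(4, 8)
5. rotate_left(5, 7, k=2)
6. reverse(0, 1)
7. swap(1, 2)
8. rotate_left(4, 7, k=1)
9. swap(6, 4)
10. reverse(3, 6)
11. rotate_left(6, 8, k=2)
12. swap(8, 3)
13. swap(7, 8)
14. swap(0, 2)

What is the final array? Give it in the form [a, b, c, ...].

Answer: [1, 0, 3, 5, 4, 7, 2, 8, 6]

Derivation:
After 1 (swap(3, 4)): [1, 3, 7, 6, 2, 8, 5, 4, 0]
After 2 (swap(6, 8)): [1, 3, 7, 6, 2, 8, 0, 4, 5]
After 3 (swap(6, 2)): [1, 3, 0, 6, 2, 8, 7, 4, 5]
After 4 (reverse(4, 8)): [1, 3, 0, 6, 5, 4, 7, 8, 2]
After 5 (rotate_left(5, 7, k=2)): [1, 3, 0, 6, 5, 8, 4, 7, 2]
After 6 (reverse(0, 1)): [3, 1, 0, 6, 5, 8, 4, 7, 2]
After 7 (swap(1, 2)): [3, 0, 1, 6, 5, 8, 4, 7, 2]
After 8 (rotate_left(4, 7, k=1)): [3, 0, 1, 6, 8, 4, 7, 5, 2]
After 9 (swap(6, 4)): [3, 0, 1, 6, 7, 4, 8, 5, 2]
After 10 (reverse(3, 6)): [3, 0, 1, 8, 4, 7, 6, 5, 2]
After 11 (rotate_left(6, 8, k=2)): [3, 0, 1, 8, 4, 7, 2, 6, 5]
After 12 (swap(8, 3)): [3, 0, 1, 5, 4, 7, 2, 6, 8]
After 13 (swap(7, 8)): [3, 0, 1, 5, 4, 7, 2, 8, 6]
After 14 (swap(0, 2)): [1, 0, 3, 5, 4, 7, 2, 8, 6]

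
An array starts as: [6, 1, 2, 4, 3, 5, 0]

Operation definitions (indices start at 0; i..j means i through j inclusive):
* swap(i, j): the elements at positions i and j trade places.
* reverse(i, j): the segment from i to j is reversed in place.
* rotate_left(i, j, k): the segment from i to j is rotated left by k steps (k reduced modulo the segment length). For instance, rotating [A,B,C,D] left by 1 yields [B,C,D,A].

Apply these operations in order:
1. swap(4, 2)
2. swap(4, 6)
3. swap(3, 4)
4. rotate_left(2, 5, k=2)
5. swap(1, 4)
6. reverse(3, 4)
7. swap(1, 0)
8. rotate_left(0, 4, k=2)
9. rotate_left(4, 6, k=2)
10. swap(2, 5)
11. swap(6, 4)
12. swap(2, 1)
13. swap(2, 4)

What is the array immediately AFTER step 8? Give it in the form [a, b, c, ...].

After 1 (swap(4, 2)): [6, 1, 3, 4, 2, 5, 0]
After 2 (swap(4, 6)): [6, 1, 3, 4, 0, 5, 2]
After 3 (swap(3, 4)): [6, 1, 3, 0, 4, 5, 2]
After 4 (rotate_left(2, 5, k=2)): [6, 1, 4, 5, 3, 0, 2]
After 5 (swap(1, 4)): [6, 3, 4, 5, 1, 0, 2]
After 6 (reverse(3, 4)): [6, 3, 4, 1, 5, 0, 2]
After 7 (swap(1, 0)): [3, 6, 4, 1, 5, 0, 2]
After 8 (rotate_left(0, 4, k=2)): [4, 1, 5, 3, 6, 0, 2]

Answer: [4, 1, 5, 3, 6, 0, 2]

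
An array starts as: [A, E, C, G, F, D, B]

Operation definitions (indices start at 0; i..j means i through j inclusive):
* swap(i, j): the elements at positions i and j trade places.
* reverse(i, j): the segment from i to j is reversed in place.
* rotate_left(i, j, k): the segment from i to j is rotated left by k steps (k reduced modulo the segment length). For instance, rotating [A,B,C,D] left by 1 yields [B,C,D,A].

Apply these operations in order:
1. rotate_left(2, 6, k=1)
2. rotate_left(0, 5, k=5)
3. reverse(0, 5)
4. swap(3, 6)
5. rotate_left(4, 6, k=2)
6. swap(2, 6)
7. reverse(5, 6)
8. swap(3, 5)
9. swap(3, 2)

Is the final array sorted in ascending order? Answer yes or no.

After 1 (rotate_left(2, 6, k=1)): [A, E, G, F, D, B, C]
After 2 (rotate_left(0, 5, k=5)): [B, A, E, G, F, D, C]
After 3 (reverse(0, 5)): [D, F, G, E, A, B, C]
After 4 (swap(3, 6)): [D, F, G, C, A, B, E]
After 5 (rotate_left(4, 6, k=2)): [D, F, G, C, E, A, B]
After 6 (swap(2, 6)): [D, F, B, C, E, A, G]
After 7 (reverse(5, 6)): [D, F, B, C, E, G, A]
After 8 (swap(3, 5)): [D, F, B, G, E, C, A]
After 9 (swap(3, 2)): [D, F, G, B, E, C, A]

Answer: no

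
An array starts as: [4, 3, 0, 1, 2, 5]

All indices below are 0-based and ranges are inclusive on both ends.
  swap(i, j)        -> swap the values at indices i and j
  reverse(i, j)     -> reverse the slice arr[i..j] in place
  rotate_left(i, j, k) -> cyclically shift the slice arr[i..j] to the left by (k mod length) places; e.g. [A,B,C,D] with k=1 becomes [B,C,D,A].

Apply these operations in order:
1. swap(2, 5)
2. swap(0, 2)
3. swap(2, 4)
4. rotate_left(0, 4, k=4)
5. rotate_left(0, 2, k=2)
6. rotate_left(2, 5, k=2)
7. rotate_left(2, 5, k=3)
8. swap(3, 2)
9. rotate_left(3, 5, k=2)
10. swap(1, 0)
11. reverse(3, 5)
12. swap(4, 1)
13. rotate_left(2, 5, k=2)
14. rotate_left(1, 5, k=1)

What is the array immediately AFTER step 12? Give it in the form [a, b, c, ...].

After 1 (swap(2, 5)): [4, 3, 5, 1, 2, 0]
After 2 (swap(0, 2)): [5, 3, 4, 1, 2, 0]
After 3 (swap(2, 4)): [5, 3, 2, 1, 4, 0]
After 4 (rotate_left(0, 4, k=4)): [4, 5, 3, 2, 1, 0]
After 5 (rotate_left(0, 2, k=2)): [3, 4, 5, 2, 1, 0]
After 6 (rotate_left(2, 5, k=2)): [3, 4, 1, 0, 5, 2]
After 7 (rotate_left(2, 5, k=3)): [3, 4, 2, 1, 0, 5]
After 8 (swap(3, 2)): [3, 4, 1, 2, 0, 5]
After 9 (rotate_left(3, 5, k=2)): [3, 4, 1, 5, 2, 0]
After 10 (swap(1, 0)): [4, 3, 1, 5, 2, 0]
After 11 (reverse(3, 5)): [4, 3, 1, 0, 2, 5]
After 12 (swap(4, 1)): [4, 2, 1, 0, 3, 5]

Answer: [4, 2, 1, 0, 3, 5]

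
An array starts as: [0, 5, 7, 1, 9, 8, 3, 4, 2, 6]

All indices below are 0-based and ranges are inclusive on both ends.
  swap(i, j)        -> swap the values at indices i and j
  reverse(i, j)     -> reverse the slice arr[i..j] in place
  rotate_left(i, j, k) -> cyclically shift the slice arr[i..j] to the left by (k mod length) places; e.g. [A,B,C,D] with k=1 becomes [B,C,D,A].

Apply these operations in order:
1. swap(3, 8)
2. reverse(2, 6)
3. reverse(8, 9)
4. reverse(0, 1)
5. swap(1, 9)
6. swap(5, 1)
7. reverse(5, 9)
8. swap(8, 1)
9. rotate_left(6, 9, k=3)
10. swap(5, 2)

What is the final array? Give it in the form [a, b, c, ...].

After 1 (swap(3, 8)): [0, 5, 7, 2, 9, 8, 3, 4, 1, 6]
After 2 (reverse(2, 6)): [0, 5, 3, 8, 9, 2, 7, 4, 1, 6]
After 3 (reverse(8, 9)): [0, 5, 3, 8, 9, 2, 7, 4, 6, 1]
After 4 (reverse(0, 1)): [5, 0, 3, 8, 9, 2, 7, 4, 6, 1]
After 5 (swap(1, 9)): [5, 1, 3, 8, 9, 2, 7, 4, 6, 0]
After 6 (swap(5, 1)): [5, 2, 3, 8, 9, 1, 7, 4, 6, 0]
After 7 (reverse(5, 9)): [5, 2, 3, 8, 9, 0, 6, 4, 7, 1]
After 8 (swap(8, 1)): [5, 7, 3, 8, 9, 0, 6, 4, 2, 1]
After 9 (rotate_left(6, 9, k=3)): [5, 7, 3, 8, 9, 0, 1, 6, 4, 2]
After 10 (swap(5, 2)): [5, 7, 0, 8, 9, 3, 1, 6, 4, 2]

Answer: [5, 7, 0, 8, 9, 3, 1, 6, 4, 2]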